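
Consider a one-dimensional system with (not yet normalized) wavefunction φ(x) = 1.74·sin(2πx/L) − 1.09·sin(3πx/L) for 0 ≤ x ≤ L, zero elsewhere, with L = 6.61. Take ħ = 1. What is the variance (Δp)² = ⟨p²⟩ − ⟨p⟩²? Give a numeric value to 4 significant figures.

1.222

Compute ⟨p⟩ and ⟨p²⟩ separately; (Δp)² = ⟨p²⟩ − ⟨p⟩².
d²/dx² sin(jπx/L) = −(jπ/L)²·sin(jπx/L); on 0 ≤ x ≤ L, ∫sin²(jπx/L) dx = L/2 and ∫sin(jπx/L)·sin(lπx/L) dx = 0 for j ≠ l, so only diagonal terms survive in ∫|φ|² and ∫φ·φ″; ∫φ·φ′ dx = [φ²/2] between the walls = 0.
Normalization: ∫|φ|² dx = 13.933.
⟨p⟩ = 0.0000 and ⟨p²⟩ = 1.2219.
(Δp)² = 1.2219 − (0.0000)² = 1.2219.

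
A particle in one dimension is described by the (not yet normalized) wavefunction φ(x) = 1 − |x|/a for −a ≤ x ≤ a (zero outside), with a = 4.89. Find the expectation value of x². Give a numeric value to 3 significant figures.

⟨x²⟩ = ∫ x²·|φ|² dx / ∫|φ|² dx (integrals over the domain).
φ is even, so ∫ over [−a, a] = 2∫₀ᵃ with φ = 1 − x/a there: ∫₀ᵃ (1 − x/a)² dx = a/3, ∫₀ᵃ x²(1 − x/a)² dx = a³/30, ∫₀ᵃ x⁴(1 − x/a)² dx = a⁵/105.
State is unnormalized: ∫|φ|² dx = 3.2600, and ∫φ*·x²·φ dx = 7.7953, so ⟨x²⟩ = 7.7953 / 3.2600.
⟨x²⟩ = 2.3912.

2.39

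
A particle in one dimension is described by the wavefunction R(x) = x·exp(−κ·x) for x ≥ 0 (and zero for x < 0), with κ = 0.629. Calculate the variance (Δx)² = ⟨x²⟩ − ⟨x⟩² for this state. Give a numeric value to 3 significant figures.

Compute ⟨x⟩ and ⟨x²⟩ separately, then (Δx)² = ⟨x²⟩ − ⟨x⟩².
Every integrand reduces to terms xʲ·e^(−2κx) on [0, ∞); use ∫₀^∞ xʲ·e^(−2κx) dx = j!/(2κ)^(j+1).
Normalization: ∫|R|² dx = 1.0046.
⟨x⟩ = 2.3847 and ⟨x²⟩ = 7.5826.
(Δx)² = 7.5826 − (2.3847)² = 1.8957.

1.90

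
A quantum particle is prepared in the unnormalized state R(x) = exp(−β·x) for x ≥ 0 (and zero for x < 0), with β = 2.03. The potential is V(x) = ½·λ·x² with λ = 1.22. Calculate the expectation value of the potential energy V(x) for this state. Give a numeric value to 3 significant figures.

0.0740

⟨V⟩ = ∫ V(x)·|R|² dx / ∫|R|² dx.
Every integrand reduces to terms xʲ·e^(−2βx) on [0, ∞); use ∫₀^∞ xʲ·e^(−2βx) dx = j!/(2β)^(j+1).
State is unnormalized: ∫|R|² dx = 0.24631, and ∫R*·V(x)·R dx = 0.018230, so ⟨V⟩ = 0.018230 / 0.24631.
⟨V⟩ = 0.074013.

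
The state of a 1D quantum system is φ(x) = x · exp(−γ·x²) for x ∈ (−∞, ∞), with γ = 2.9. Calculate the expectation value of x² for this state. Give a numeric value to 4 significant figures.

⟨x²⟩ = ∫ x²·|φ|² dx / ∫|φ|² dx (integrals over the domain).
Expand each integrand as polynomial × e^(−2γx²) and use ∫x^(2j)·e^(−2γx²) dx = (2j−1)!!/(4γ)^j · √(π/(2γ)), odd powers → 0; here √(π/(2γ)) = 0.73597.
State is unnormalized: ∫|φ|² dx = 0.063446, and ∫φ*·x²·φ dx = 0.016408, so ⟨x²⟩ = 0.016408 / 0.063446.
⟨x²⟩ = 0.25862.

0.2586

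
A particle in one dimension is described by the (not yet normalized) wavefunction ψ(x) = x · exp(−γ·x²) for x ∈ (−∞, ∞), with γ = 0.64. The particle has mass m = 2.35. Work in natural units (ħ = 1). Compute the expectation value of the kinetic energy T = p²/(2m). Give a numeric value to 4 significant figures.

0.4085

T = −(ħ²/2m) d²/dx², so ⟨T⟩ = −(ħ²/2m) ∫ ψ*·ψ'' dx / ∫|ψ|² dx; with m = 2.35.
Expand each integrand as polynomial × e^(−2γx²) and use ∫x^(2j)·e^(−2γx²) dx = (2j−1)!!/(4γ)^j · √(π/(2γ)), odd powers → 0; here √(π/(2γ)) = 1.5666. Differentiate with the product rule, d/dx e^(−γx²) = −2γx·e^(−γx²).
State is unnormalized: ∫|ψ|² dx = 0.61197, and ∫ψ*·(−ħ²/2m · ψ'') dx = 0.25000, so ⟨T⟩ = 0.25000 / 0.61197.
⟨T⟩ = 0.40851.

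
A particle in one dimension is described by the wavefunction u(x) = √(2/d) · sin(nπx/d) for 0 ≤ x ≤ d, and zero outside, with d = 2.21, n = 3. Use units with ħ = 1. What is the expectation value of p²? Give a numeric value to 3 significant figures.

p² u = −ħ² d²u/dx²; ⟨p²⟩ = −ħ² ∫ u*·u'' dx.
d/dx sin(nπx/d) = (nπ/d)·cos(nπx/d) and d²/dx² sin(nπx/d) = −(nπ/d)²·sin(nπx/d); on 0 ≤ x ≤ d, ∫sin²(nπx/d) dx = d/2 and ∫sin(nπx/d)·cos(nπx/d) dx = 0.
⟨p²⟩ = 18.187.

18.2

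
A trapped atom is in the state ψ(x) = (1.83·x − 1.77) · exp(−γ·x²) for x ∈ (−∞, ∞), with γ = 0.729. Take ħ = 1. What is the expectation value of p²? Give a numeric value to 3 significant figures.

p² ψ = −ħ² d²ψ/dx²; ⟨p²⟩ = −ħ² ∫ ψ*·ψ'' dx / ∫|ψ|² dx.
Expand each integrand as polynomial × e^(−2γx²) and use ∫x^(2j)·e^(−2γx²) dx = (2j−1)!!/(4γ)^j · √(π/(2γ)), odd powers → 0; here √(π/(2γ)) = 1.4679. Differentiate with the product rule, d/dx e^(−γx²) = −2γx·e^(−γx²).
State is unnormalized: ∫|ψ|² dx = 6.2846, and ∫ψ*·(−ħ² ψ'') dx = 7.0394, so ⟨p²⟩ = 7.0394 / 6.2846.
⟨p²⟩ = 1.1201.

1.12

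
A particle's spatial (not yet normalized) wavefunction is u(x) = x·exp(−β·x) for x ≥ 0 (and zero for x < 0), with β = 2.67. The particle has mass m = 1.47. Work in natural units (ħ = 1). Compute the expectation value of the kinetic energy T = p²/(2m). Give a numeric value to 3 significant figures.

T = −(ħ²/2m) d²/dx², so ⟨T⟩ = −(ħ²/2m) ∫ u*·u'' dx / ∫|u|² dx; with m = 1.47.
Differentiate x·exp(−β·x) with the product rule; every integrand then reduces to terms xʲ·e^(−2βx) on [0, ∞), with ∫₀^∞ xʲ·e^(−2βx) dx = j!/(2β)^(j+1).
State is unnormalized: ∫|u|² dx = 0.013134, and ∫u*·(−ħ²/2m · u'') dx = 0.031848, so ⟨T⟩ = 0.031848 / 0.013134.
⟨T⟩ = 2.4248.

2.42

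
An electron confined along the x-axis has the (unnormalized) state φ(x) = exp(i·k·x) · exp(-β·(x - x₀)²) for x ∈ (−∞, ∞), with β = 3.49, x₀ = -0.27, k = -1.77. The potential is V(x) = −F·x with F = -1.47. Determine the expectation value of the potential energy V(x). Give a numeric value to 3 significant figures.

-0.397

⟨V⟩ = ∫ V(x)·|φ|² dx / ∫|φ|² dx.
Gaussian moments (u = x − x₀): ∫u^(2j)·e^(−2βu²) du = (2j−1)!!/(4β)^j · √(π/(2β)), odd powers integrate to 0; here √(π/(2β)) = 0.67088.
State is unnormalized: ∫|φ|² dx = 0.67088, and ∫φ*·V(x)·φ dx = -0.26627, so ⟨V⟩ = -0.26627 / 0.67088.
⟨V⟩ = -0.39690.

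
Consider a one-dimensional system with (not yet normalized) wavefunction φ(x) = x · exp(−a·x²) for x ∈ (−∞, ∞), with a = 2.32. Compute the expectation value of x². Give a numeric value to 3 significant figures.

0.323

⟨x²⟩ = ∫ x²·|φ|² dx / ∫|φ|² dx (integrals over the domain).
Expand each integrand as polynomial × e^(−2ax²) and use ∫x^(2j)·e^(−2ax²) dx = (2j−1)!!/(4a)^j · √(π/(2a)), odd powers → 0; here √(π/(2a)) = 0.82284.
State is unnormalized: ∫|φ|² dx = 0.088668, and ∫φ*·x²·φ dx = 0.028664, so ⟨x²⟩ = 0.028664 / 0.088668.
⟨x²⟩ = 0.32328.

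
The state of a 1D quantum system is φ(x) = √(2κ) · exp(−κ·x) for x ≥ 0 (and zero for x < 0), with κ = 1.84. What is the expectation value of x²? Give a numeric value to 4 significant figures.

0.1477

⟨x²⟩ = ∫ x²·|φ|² dx (integrals over the domain).
Every integrand reduces to terms xʲ·e^(−2κx) on [0, ∞); use ∫₀^∞ xʲ·e^(−2κx) dx = j!/(2κ)^(j+1).
⟨x²⟩ = 0.14768.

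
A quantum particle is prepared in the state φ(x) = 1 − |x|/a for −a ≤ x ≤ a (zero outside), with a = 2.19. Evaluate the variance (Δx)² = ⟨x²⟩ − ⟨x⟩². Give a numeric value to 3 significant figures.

Compute ⟨x⟩ and ⟨x²⟩ separately, then (Δx)² = ⟨x²⟩ − ⟨x⟩².
φ is even, so ∫ over [−a, a] = 2∫₀ᵃ with φ = 1 − x/a there: ∫₀ᵃ (1 − x/a)² dx = a/3, ∫₀ᵃ x²(1 − x/a)² dx = a³/30, ∫₀ᵃ x⁴(1 − x/a)² dx = a⁵/105.
Normalization: ∫|φ|² dx = 1.4600.
⟨x⟩ = 0.0000 and ⟨x²⟩ = 0.47961.
(Δx)² = 0.47961 − (0.0000)² = 0.47961.

0.480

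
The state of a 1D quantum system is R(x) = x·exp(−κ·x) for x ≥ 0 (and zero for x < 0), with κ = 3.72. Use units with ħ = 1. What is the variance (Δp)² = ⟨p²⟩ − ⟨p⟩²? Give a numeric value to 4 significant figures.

Compute ⟨p⟩ and ⟨p²⟩ separately; (Δp)² = ⟨p²⟩ − ⟨p⟩².
Differentiate x·exp(−κ·x) with the product rule; every integrand then reduces to terms xʲ·e^(−2κx) on [0, ∞), with ∫₀^∞ xʲ·e^(−2κx) dx = j!/(2κ)^(j+1).
Normalization: ∫|R|² dx = 0.0048564.
⟨p⟩ = 0.0000 and ⟨p²⟩ = 13.838.
(Δp)² = 13.838 − (0.0000)² = 13.838.

13.84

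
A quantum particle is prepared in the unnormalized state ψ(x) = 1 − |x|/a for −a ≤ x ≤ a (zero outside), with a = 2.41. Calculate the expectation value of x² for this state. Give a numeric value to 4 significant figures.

0.5808

⟨x²⟩ = ∫ x²·|ψ|² dx / ∫|ψ|² dx (integrals over the domain).
ψ is even, so ∫ over [−a, a] = 2∫₀ᵃ with ψ = 1 − x/a there: ∫₀ᵃ (1 − x/a)² dx = a/3, ∫₀ᵃ x²(1 − x/a)² dx = a³/30, ∫₀ᵃ x⁴(1 − x/a)² dx = a⁵/105.
State is unnormalized: ∫|ψ|² dx = 1.6067, and ∫ψ*·x²·ψ dx = 0.93317, so ⟨x²⟩ = 0.93317 / 1.6067.
⟨x²⟩ = 0.58081.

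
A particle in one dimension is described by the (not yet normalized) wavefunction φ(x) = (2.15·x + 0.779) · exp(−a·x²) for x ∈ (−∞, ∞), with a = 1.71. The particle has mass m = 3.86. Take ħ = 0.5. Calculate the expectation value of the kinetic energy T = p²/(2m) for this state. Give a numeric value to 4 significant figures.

T = −(ħ²/2m) d²/dx², so ⟨T⟩ = −(ħ²/2m) ∫ φ*·φ'' dx / ∫|φ|² dx; with m = 3.86.
Expand each integrand as polynomial × e^(−2ax²) and use ∫x^(2j)·e^(−2ax²) dx = (2j−1)!!/(4a)^j · √(π/(2a)), odd powers → 0; here √(π/(2a)) = 0.95843. Differentiate with the product rule, d/dx e^(−ax²) = −2ax·e^(−ax²).
State is unnormalized: ∫|φ|² dx = 1.2293, and ∫φ*·(−ħ²/2m · φ'') dx = 0.13981, so ⟨T⟩ = 0.13981 / 1.2293.
⟨T⟩ = 0.11373.

0.1137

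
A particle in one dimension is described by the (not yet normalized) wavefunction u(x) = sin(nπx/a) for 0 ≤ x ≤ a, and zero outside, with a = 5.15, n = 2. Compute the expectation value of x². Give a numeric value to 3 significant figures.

8.50

⟨x²⟩ = ∫ x²·|u|² dx / ∫|u|² dx (integrals over the domain).
With sin²θ = (1 − cos2θ)/2 on 0 ≤ x ≤ a: ∫sin²(nπx/a) dx = a/2, ∫x·sin²(nπx/a) dx = a²/4, ∫x²·sin²(nπx/a) dx = a³·(1/6 − 1/(4n²π²)); higher powers xᵏ the same way, integrating xᵏ·cos(2nπx/a) by parts.
State is unnormalized: ∫|u|² dx = 2.5750, and ∫u*·x²·u dx = 21.900, so ⟨x²⟩ = 21.900 / 2.5750.
⟨x²⟩ = 8.5049.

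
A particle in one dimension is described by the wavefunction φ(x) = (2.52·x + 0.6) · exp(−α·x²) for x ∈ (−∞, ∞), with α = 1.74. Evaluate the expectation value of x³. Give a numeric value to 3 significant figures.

⟨x³⟩ = ∫ x³·|φ|² dx / ∫|φ|² dx (integrals over the domain).
Expand each integrand as polynomial × e^(−2αx²) and use ∫x^(2j)·e^(−2αx²) dx = (2j−1)!!/(4α)^j · √(π/(2α)), odd powers → 0; here √(π/(2α)) = 0.95013.
State is unnormalized: ∫|φ|² dx = 1.2090, and ∫φ*·x³·φ dx = 0.17794, so ⟨x³⟩ = 0.17794 / 1.2090.
⟨x³⟩ = 0.14718.

0.147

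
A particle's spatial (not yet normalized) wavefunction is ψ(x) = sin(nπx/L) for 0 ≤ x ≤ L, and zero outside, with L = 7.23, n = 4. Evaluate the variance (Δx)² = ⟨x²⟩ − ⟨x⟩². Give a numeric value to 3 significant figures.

Compute ⟨x⟩ and ⟨x²⟩ separately, then (Δx)² = ⟨x²⟩ − ⟨x⟩².
With sin²θ = (1 − cos2θ)/2 on 0 ≤ x ≤ L: ∫sin²(nπx/L) dx = L/2, ∫x·sin²(nπx/L) dx = L²/4, ∫x²·sin²(nπx/L) dx = L³·(1/6 − 1/(4n²π²)); higher powers xᵏ the same way, integrating xᵏ·cos(2nπx/L) by parts.
Normalization: ∫|ψ|² dx = 3.6150.
⟨x⟩ = 3.6150 and ⟨x²⟩ = 17.259.
(Δx)² = 17.259 − (3.6150)² = 4.1906.

4.19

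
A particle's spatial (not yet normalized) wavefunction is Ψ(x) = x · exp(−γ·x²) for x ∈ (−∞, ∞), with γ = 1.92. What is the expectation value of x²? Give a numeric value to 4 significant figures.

0.3906

⟨x²⟩ = ∫ x²·|Ψ|² dx / ∫|Ψ|² dx (integrals over the domain).
Expand each integrand as polynomial × e^(−2γx²) and use ∫x^(2j)·e^(−2γx²) dx = (2j−1)!!/(4γ)^j · √(π/(2γ)), odd powers → 0; here √(π/(2γ)) = 0.90450.
State is unnormalized: ∫|Ψ|² dx = 0.11777, and ∫Ψ*·x²·Ψ dx = 0.046005, so ⟨x²⟩ = 0.046005 / 0.11777.
⟨x²⟩ = 0.39063.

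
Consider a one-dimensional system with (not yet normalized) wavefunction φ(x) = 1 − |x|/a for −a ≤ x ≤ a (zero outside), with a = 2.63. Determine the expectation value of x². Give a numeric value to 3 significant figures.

0.692

⟨x²⟩ = ∫ x²·|φ|² dx / ∫|φ|² dx (integrals over the domain).
φ is even, so ∫ over [−a, a] = 2∫₀ᵃ with φ = 1 − x/a there: ∫₀ᵃ (1 − x/a)² dx = a/3, ∫₀ᵃ x²(1 − x/a)² dx = a³/30, ∫₀ᵃ x⁴(1 − x/a)² dx = a⁵/105.
State is unnormalized: ∫|φ|² dx = 1.7533, and ∫φ*·x²·φ dx = 1.2128, so ⟨x²⟩ = 1.2128 / 1.7533.
⟨x²⟩ = 0.69169.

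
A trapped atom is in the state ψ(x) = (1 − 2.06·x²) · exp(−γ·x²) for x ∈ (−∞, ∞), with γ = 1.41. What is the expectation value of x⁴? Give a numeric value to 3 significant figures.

0.284

⟨x⁴⟩ = ∫ x⁴·|ψ|² dx / ∫|ψ|² dx (integrals over the domain).
Expand each integrand as polynomial × e^(−2γx²) and use ∫x^(2j)·e^(−2γx²) dx = (2j−1)!!/(4γ)^j · √(π/(2γ)), odd powers → 0; here √(π/(2γ)) = 1.0555.
State is unnormalized: ∫|ψ|² dx = 0.70688, and ∫ψ*·x⁴·ψ dx = 0.20075, so ⟨x⁴⟩ = 0.20075 / 0.70688.
⟨x⁴⟩ = 0.28400.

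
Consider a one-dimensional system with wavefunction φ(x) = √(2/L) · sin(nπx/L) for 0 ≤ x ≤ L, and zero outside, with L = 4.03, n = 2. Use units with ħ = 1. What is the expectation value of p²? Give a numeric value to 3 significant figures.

p² φ = −ħ² d²φ/dx²; ⟨p²⟩ = −ħ² ∫ φ*·φ'' dx.
d/dx sin(nπx/L) = (nπ/L)·cos(nπx/L) and d²/dx² sin(nπx/L) = −(nπ/L)²·sin(nπx/L); on 0 ≤ x ≤ L, ∫sin²(nπx/L) dx = L/2 and ∫sin(nπx/L)·cos(nπx/L) dx = 0.
⟨p²⟩ = 2.4308.

2.43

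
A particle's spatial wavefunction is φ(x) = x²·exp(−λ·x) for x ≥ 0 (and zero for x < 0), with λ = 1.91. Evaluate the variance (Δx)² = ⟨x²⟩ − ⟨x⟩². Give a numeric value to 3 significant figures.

0.343

Compute ⟨x⟩ and ⟨x²⟩ separately, then (Δx)² = ⟨x²⟩ − ⟨x⟩².
Every integrand reduces to terms xʲ·e^(−2λx) on [0, ∞); use ∫₀^∞ xʲ·e^(−2λx) dx = j!/(2λ)^(j+1).
Normalization: ∫|φ|² dx = 0.029505.
⟨x⟩ = 1.3089 and ⟨x²⟩ = 2.0559.
(Δx)² = 2.0559 − (1.3089)² = 0.34264.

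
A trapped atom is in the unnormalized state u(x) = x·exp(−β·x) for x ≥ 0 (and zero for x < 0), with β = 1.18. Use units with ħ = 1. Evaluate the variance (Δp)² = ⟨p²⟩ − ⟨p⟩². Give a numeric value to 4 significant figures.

1.392

Compute ⟨p⟩ and ⟨p²⟩ separately; (Δp)² = ⟨p²⟩ − ⟨p⟩².
Differentiate x·exp(−β·x) with the product rule; every integrand then reduces to terms xʲ·e^(−2βx) on [0, ∞), with ∫₀^∞ xʲ·e^(−2βx) dx = j!/(2β)^(j+1).
Normalization: ∫|u|² dx = 0.15216.
⟨p⟩ = 0.0000 and ⟨p²⟩ = 1.3924.
(Δp)² = 1.3924 − (0.0000)² = 1.3924.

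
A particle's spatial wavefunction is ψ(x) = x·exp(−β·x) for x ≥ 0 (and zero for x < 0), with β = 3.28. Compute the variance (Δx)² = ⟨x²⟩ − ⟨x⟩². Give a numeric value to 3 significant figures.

0.0697

Compute ⟨x⟩ and ⟨x²⟩ separately, then (Δx)² = ⟨x²⟩ − ⟨x⟩².
Every integrand reduces to terms xʲ·e^(−2βx) on [0, ∞); use ∫₀^∞ xʲ·e^(−2βx) dx = j!/(2β)^(j+1).
Normalization: ∫|ψ|² dx = 0.0070847.
⟨x⟩ = 0.45732 and ⟨x²⟩ = 0.27885.
(Δx)² = 0.27885 − (0.45732)² = 0.069713.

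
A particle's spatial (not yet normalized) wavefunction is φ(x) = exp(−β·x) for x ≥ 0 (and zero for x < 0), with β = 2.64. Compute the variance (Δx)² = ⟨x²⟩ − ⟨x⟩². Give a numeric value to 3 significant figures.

0.0359

Compute ⟨x⟩ and ⟨x²⟩ separately, then (Δx)² = ⟨x²⟩ − ⟨x⟩².
Every integrand reduces to terms xʲ·e^(−2βx) on [0, ∞); use ∫₀^∞ xʲ·e^(−2βx) dx = j!/(2β)^(j+1).
Normalization: ∫|φ|² dx = 0.18939.
⟨x⟩ = 0.18939 and ⟨x²⟩ = 0.071740.
(Δx)² = 0.071740 − (0.18939)² = 0.035870.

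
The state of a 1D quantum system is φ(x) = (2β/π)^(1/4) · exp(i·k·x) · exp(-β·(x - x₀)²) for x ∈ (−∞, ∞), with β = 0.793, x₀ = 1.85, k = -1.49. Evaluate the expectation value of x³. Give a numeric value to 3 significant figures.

⟨x³⟩ = ∫ x³·|φ|² dx (integrals over the domain).
Gaussian moments (u = x − x₀): ∫u^(2j)·e^(−2βu²) du = (2j−1)!!/(4β)^j · √(π/(2β)), odd powers integrate to 0; here √(π/(2β)) = 1.4074.
⟨x³⟩ = 8.0813.

8.08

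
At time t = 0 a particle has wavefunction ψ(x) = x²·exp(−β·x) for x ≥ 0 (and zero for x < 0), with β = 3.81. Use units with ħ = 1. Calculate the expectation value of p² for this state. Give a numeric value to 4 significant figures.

p² ψ = −ħ² d²ψ/dx²; ⟨p²⟩ = −ħ² ∫ ψ*·ψ'' dx / ∫|ψ|² dx.
Differentiate x²·exp(−β·x) with the product rule; every integrand then reduces to terms xʲ·e^(−2βx) on [0, ∞), with ∫₀^∞ xʲ·e^(−2βx) dx = j!/(2β)^(j+1).
State is unnormalized: ∫|ψ|² dx = 0.00093419, and ∫ψ*·(−ħ² ψ'') dx = 0.0045203, so ⟨p²⟩ = 0.0045203 / 0.00093419.
⟨p²⟩ = 4.8387.

4.839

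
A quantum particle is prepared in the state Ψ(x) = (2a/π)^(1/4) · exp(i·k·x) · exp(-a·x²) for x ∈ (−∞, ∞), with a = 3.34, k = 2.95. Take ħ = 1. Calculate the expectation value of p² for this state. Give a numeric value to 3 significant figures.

p² Ψ = −ħ² d²Ψ/dx²; ⟨p²⟩ = −ħ² ∫ Ψ*·Ψ'' dx.
Gaussian moments: ∫x^(2j)·e^(−2ax²) dx = (2j−1)!!/(4a)^j · √(π/(2a)), odd powers integrate to 0; here √(π/(2a)) = 0.68578. Derivatives: Ψ′ = (ik − 2ax)·Ψ, Ψ″ = ((ik − 2ax)² − 2a)·Ψ; the odd-in-x pieces drop out.
⟨p²⟩ = 12.043.

12.0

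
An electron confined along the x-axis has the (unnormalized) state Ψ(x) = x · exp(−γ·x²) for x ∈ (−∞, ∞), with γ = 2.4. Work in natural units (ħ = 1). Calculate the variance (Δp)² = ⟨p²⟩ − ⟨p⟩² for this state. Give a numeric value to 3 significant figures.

7.20

Compute ⟨p⟩ and ⟨p²⟩ separately; (Δp)² = ⟨p²⟩ − ⟨p⟩².
Expand each integrand as polynomial × e^(−2γx²) and use ∫x^(2j)·e^(−2γx²) dx = (2j−1)!!/(4γ)^j · √(π/(2γ)), odd powers → 0; here √(π/(2γ)) = 0.80901. Differentiate with the product rule, d/dx e^(−γx²) = −2γx·e^(−γx²).
Normalization: ∫|Ψ|² dx = 0.084272.
⟨p⟩ = 0.0000 and ⟨p²⟩ = 7.2000.
(Δp)² = 7.2000 − (0.0000)² = 7.2000.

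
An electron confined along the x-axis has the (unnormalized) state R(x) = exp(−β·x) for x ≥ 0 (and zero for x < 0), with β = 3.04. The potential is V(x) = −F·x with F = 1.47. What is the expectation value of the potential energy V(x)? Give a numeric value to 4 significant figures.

⟨V⟩ = ∫ V(x)·|R|² dx / ∫|R|² dx.
Every integrand reduces to terms xʲ·e^(−2βx) on [0, ∞); use ∫₀^∞ xʲ·e^(−2βx) dx = j!/(2β)^(j+1).
State is unnormalized: ∫|R|² dx = 0.16447, and ∫R*·V(x)·R dx = -0.039766, so ⟨V⟩ = -0.039766 / 0.16447.
⟨V⟩ = -0.24178.

-0.2418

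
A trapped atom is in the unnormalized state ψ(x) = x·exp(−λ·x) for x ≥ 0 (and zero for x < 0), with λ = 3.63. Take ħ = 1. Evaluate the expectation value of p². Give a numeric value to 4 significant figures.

p² ψ = −ħ² d²ψ/dx²; ⟨p²⟩ = −ħ² ∫ ψ*·ψ'' dx / ∫|ψ|² dx.
Differentiate x·exp(−λ·x) with the product rule; every integrand then reduces to terms xʲ·e^(−2λx) on [0, ∞), with ∫₀^∞ xʲ·e^(−2λx) dx = j!/(2λ)^(j+1).
State is unnormalized: ∫|ψ|² dx = 0.0052266, and ∫ψ*·(−ħ² ψ'') dx = 0.068871, so ⟨p²⟩ = 0.068871 / 0.0052266.
⟨p²⟩ = 13.177.

13.18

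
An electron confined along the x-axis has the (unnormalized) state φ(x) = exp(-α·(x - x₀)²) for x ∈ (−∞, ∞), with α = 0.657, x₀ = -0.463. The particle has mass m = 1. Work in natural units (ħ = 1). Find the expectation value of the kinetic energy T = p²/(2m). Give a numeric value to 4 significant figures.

T = −(ħ²/2m) d²/dx², so ⟨T⟩ = −(ħ²/2m) ∫ φ*·φ'' dx / ∫|φ|² dx; with m = 1.
Gaussian moments (u = x − x₀): ∫u^(2j)·e^(−2αu²) du = (2j−1)!!/(4α)^j · √(π/(2α)), odd powers integrate to 0; here √(π/(2α)) = 1.5462. Derivatives: d/dx e^(−αu²) = −2αu·e^(−αu²), d²/dx² e^(−αu²) = (4α²u² − 2α)·e^(−αu²).
State is unnormalized: ∫|φ|² dx = 1.5462, and ∫φ*·(−ħ²/2m · φ'') dx = 0.50794, so ⟨T⟩ = 0.50794 / 1.5462.
⟨T⟩ = 0.32850.

0.3285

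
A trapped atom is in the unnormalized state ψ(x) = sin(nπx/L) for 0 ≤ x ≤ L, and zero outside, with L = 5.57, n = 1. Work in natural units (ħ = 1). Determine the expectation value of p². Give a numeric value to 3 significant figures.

0.318

p² ψ = −ħ² d²ψ/dx²; ⟨p²⟩ = −ħ² ∫ ψ*·ψ'' dx / ∫|ψ|² dx.
d/dx sin(nπx/L) = (nπ/L)·cos(nπx/L) and d²/dx² sin(nπx/L) = −(nπ/L)²·sin(nπx/L); on 0 ≤ x ≤ L, ∫sin²(nπx/L) dx = L/2 and ∫sin(nπx/L)·cos(nπx/L) dx = 0.
State is unnormalized: ∫|ψ|² dx = 2.7850, and ∫ψ*·(−ħ² ψ'') dx = 0.88596, so ⟨p²⟩ = 0.88596 / 2.7850.
⟨p²⟩ = 0.31812.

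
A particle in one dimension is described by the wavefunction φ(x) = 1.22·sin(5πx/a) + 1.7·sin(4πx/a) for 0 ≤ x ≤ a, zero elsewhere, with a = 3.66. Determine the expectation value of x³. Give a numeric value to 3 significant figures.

⟨x³⟩ = ∫ x³·|φ|² dx / ∫|φ|² dx (integrals over the domain).
On 0 ≤ x ≤ a (j ≠ l): ∫sin²(jπx/a) dx = a/2, ∫sin(jπx/a)·sin(lπx/a) dx = 0; diagonal moments ∫x·sin²(jπx/a) dx = a²/4, ∫x²·sin²(jπx/a) dx = a³·(1/6 − 1/(4j²π²)); cross terms ∫x·sin(jπx/a)·sin(lπx/a) dx = 0 for j + l even and −4jla²/(π²(j² − l²)²) for j + l odd, ∫x²·sin(jπx/a)·sin(lπx/a) dx = (−1)^(j+l)·4jla³/(π²(j² − l²)²); higher powers the same way via product-to-sum and parts.
State is unnormalized: ∫|φ|² dx = 8.0125, and ∫φ*·x³·φ dx = 30.684, so ⟨x³⟩ = 30.684 / 8.0125.
⟨x³⟩ = 3.8296.

3.83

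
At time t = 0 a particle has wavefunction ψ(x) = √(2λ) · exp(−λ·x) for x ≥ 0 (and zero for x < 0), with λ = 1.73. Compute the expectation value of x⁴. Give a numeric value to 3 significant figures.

⟨x⁴⟩ = ∫ x⁴·|ψ|² dx (integrals over the domain).
Every integrand reduces to terms xʲ·e^(−2λx) on [0, ∞); use ∫₀^∞ xʲ·e^(−2λx) dx = j!/(2λ)^(j+1).
⟨x⁴⟩ = 0.16746.

0.167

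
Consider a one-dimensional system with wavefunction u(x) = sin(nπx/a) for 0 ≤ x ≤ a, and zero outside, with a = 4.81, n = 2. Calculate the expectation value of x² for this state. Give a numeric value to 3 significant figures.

7.42

⟨x²⟩ = ∫ x²·|u|² dx / ∫|u|² dx (integrals over the domain).
With sin²θ = (1 − cos2θ)/2 on 0 ≤ x ≤ a: ∫sin²(nπx/a) dx = a/2, ∫x·sin²(nπx/a) dx = a²/4, ∫x²·sin²(nπx/a) dx = a³·(1/6 − 1/(4n²π²)); higher powers xᵏ the same way, integrating xᵏ·cos(2nπx/a) by parts.
State is unnormalized: ∫|u|² dx = 2.4050, and ∫u*·x²·u dx = 17.843, so ⟨x²⟩ = 17.843 / 2.4050.
⟨x²⟩ = 7.4190.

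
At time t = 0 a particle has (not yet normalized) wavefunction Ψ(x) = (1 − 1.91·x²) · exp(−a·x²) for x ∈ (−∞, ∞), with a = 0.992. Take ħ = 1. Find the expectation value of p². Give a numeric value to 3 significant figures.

p² Ψ = −ħ² d²Ψ/dx²; ⟨p²⟩ = −ħ² ∫ Ψ*·Ψ'' dx / ∫|Ψ|² dx.
Expand each integrand as polynomial × e^(−2ax²) and use ∫x^(2j)·e^(−2ax²) dx = (2j−1)!!/(4a)^j · √(π/(2a)), odd powers → 0; here √(π/(2a)) = 1.2584. Differentiate with the product rule, d/dx e^(−ax²) = −2ax·e^(−ax²).
State is unnormalized: ∫|Ψ|² dx = 0.92161, and ∫Ψ*·(−ħ² Ψ'') dx = 4.4746, so ⟨p²⟩ = 4.4746 / 0.92161.
⟨p²⟩ = 4.8552.

4.86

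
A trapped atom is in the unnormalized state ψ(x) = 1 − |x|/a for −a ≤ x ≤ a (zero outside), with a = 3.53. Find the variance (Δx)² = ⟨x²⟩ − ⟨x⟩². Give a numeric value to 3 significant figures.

1.25

Compute ⟨x⟩ and ⟨x²⟩ separately, then (Δx)² = ⟨x²⟩ − ⟨x⟩².
ψ is even, so ∫ over [−a, a] = 2∫₀ᵃ with ψ = 1 − x/a there: ∫₀ᵃ (1 − x/a)² dx = a/3, ∫₀ᵃ x²(1 − x/a)² dx = a³/30, ∫₀ᵃ x⁴(1 − x/a)² dx = a⁵/105.
Normalization: ∫|ψ|² dx = 2.3533.
⟨x⟩ = 0.0000 and ⟨x²⟩ = 1.2461.
(Δx)² = 1.2461 − (0.0000)² = 1.2461.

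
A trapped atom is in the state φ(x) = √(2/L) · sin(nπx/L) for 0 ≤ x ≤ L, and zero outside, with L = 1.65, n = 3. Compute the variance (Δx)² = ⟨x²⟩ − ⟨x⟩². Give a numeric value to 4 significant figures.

Compute ⟨x⟩ and ⟨x²⟩ separately, then (Δx)² = ⟨x²⟩ − ⟨x⟩².
With sin²θ = (1 − cos2θ)/2 on 0 ≤ x ≤ L: ∫sin²(nπx/L) dx = L/2, ∫x·sin²(nπx/L) dx = L²/4, ∫x²·sin²(nπx/L) dx = L³·(1/6 − 1/(4n²π²)); higher powers xᵏ the same way, integrating xᵏ·cos(2nπx/L) by parts.
⟨x⟩ = 0.82500 and ⟨x²⟩ = 0.89218.
(Δx)² = 0.89218 − (0.82500)² = 0.21155.

0.2116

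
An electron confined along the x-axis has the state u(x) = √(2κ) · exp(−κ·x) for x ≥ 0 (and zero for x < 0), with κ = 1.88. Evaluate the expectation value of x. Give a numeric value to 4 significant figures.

⟨x⟩ = ∫ x·|u|² dx (integrals over the domain).
Every integrand reduces to terms xʲ·e^(−2κx) on [0, ∞); use ∫₀^∞ xʲ·e^(−2κx) dx = j!/(2κ)^(j+1).
⟨x⟩ = 0.26596.

0.2660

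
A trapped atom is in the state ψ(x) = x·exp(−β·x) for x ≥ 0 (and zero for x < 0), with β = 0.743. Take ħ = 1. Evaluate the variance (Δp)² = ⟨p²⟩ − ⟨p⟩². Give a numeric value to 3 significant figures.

Compute ⟨p⟩ and ⟨p²⟩ separately; (Δp)² = ⟨p²⟩ − ⟨p⟩².
Differentiate x·exp(−β·x) with the product rule; every integrand then reduces to terms xʲ·e^(−2βx) on [0, ∞), with ∫₀^∞ xʲ·e^(−2βx) dx = j!/(2β)^(j+1).
Normalization: ∫|ψ|² dx = 0.60950.
⟨p⟩ = 0.0000 and ⟨p²⟩ = 0.55205.
(Δp)² = 0.55205 − (0.0000)² = 0.55205.

0.552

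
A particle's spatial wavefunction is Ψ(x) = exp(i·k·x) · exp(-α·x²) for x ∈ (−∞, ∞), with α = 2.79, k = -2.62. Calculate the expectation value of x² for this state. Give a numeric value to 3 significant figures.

0.0896

⟨x²⟩ = ∫ x²·|Ψ|² dx / ∫|Ψ|² dx (integrals over the domain).
Gaussian moments: ∫x^(2j)·e^(−2αx²) dx = (2j−1)!!/(4α)^j · √(π/(2α)), odd powers integrate to 0; here √(π/(2α)) = 0.75034.
State is unnormalized: ∫|Ψ|² dx = 0.75034, and ∫Ψ*·x²·Ψ dx = 0.067235, so ⟨x²⟩ = 0.067235 / 0.75034.
⟨x²⟩ = 0.089606.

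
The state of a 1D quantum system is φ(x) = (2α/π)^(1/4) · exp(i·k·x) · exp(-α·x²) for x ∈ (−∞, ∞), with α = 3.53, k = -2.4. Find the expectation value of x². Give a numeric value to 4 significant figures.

⟨x²⟩ = ∫ x²·|φ|² dx (integrals over the domain).
Gaussian moments: ∫x^(2j)·e^(−2αx²) dx = (2j−1)!!/(4α)^j · √(π/(2α)), odd powers integrate to 0; here √(π/(2α)) = 0.66707.
⟨x²⟩ = 0.070822.

0.07082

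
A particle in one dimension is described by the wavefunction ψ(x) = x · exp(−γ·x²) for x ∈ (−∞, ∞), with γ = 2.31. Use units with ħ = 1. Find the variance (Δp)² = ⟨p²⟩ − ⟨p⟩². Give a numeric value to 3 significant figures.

Compute ⟨p⟩ and ⟨p²⟩ separately; (Δp)² = ⟨p²⟩ − ⟨p⟩².
Expand each integrand as polynomial × e^(−2γx²) and use ∫x^(2j)·e^(−2γx²) dx = (2j−1)!!/(4γ)^j · √(π/(2γ)), odd powers → 0; here √(π/(2γ)) = 0.82462. Differentiate with the product rule, d/dx e^(−γx²) = −2γx·e^(−γx²).
Normalization: ∫|ψ|² dx = 0.089245.
⟨p⟩ = 0.0000 and ⟨p²⟩ = 6.9300.
(Δp)² = 6.9300 − (0.0000)² = 6.9300.

6.93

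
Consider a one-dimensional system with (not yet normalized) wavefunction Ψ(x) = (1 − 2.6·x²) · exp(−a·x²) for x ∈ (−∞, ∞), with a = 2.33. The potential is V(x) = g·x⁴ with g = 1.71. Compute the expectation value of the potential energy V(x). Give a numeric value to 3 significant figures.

⟨V⟩ = ∫ V(x)·|Ψ|² dx / ∫|Ψ|² dx.
Expand each integrand as polynomial × e^(−2ax²) and use ∫x^(2j)·e^(−2ax²) dx = (2j−1)!!/(4a)^j · √(π/(2a)), odd powers → 0; here √(π/(2a)) = 0.82107.
State is unnormalized: ∫|Ψ|² dx = 0.55466, and ∫Ψ*·V(x)·Ψ dx = 0.045298, so ⟨V⟩ = 0.045298 / 0.55466.
⟨V⟩ = 0.081669.

0.0817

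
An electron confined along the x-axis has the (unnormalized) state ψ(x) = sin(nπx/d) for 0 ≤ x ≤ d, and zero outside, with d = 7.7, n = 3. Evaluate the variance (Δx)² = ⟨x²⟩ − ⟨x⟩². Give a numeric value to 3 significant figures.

Compute ⟨x⟩ and ⟨x²⟩ separately, then (Δx)² = ⟨x²⟩ − ⟨x⟩².
With sin²θ = (1 − cos2θ)/2 on 0 ≤ x ≤ d: ∫sin²(nπx/d) dx = d/2, ∫x·sin²(nπx/d) dx = d²/4, ∫x²·sin²(nπx/d) dx = d³·(1/6 − 1/(4n²π²)); higher powers xᵏ the same way, integrating xᵏ·cos(2nπx/d) by parts.
Normalization: ∫|ψ|² dx = 3.8500.
⟨x⟩ = 3.8500 and ⟨x²⟩ = 19.430.
(Δx)² = 19.430 − (3.8500)² = 4.6071.

4.61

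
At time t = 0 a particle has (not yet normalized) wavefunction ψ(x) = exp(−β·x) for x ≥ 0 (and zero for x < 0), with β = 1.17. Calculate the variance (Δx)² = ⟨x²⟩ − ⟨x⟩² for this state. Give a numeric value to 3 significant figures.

Compute ⟨x⟩ and ⟨x²⟩ separately, then (Δx)² = ⟨x²⟩ − ⟨x⟩².
Every integrand reduces to terms xʲ·e^(−2βx) on [0, ∞); use ∫₀^∞ xʲ·e^(−2βx) dx = j!/(2β)^(j+1).
Normalization: ∫|ψ|² dx = 0.42735.
⟨x⟩ = 0.42735 and ⟨x²⟩ = 0.36526.
(Δx)² = 0.36526 − (0.42735)² = 0.18263.

0.183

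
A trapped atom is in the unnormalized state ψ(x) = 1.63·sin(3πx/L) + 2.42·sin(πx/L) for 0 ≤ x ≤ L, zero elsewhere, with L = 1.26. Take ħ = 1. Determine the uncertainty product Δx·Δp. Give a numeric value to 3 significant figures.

1.68

Δx = √(⟨x²⟩−⟨x⟩²), Δp = √(⟨p²⟩−⟨p⟩²).
On 0 ≤ x ≤ L (j ≠ l): ∫sin²(jπx/L) dx = L/2, ∫sin(jπx/L)·sin(lπx/L) dx = 0; diagonal moments ∫x·sin²(jπx/L) dx = L²/4, ∫x²·sin²(jπx/L) dx = L³·(1/6 − 1/(4j²π²)); cross terms ∫x·sin(jπx/L)·sin(lπx/L) dx = 0 for j + l even and −4jlL²/(π²(j² − l²)²) for j + l odd, ∫x²·sin(jπx/L)·sin(lπx/L) dx = (−1)^(j+l)·4jlL³/(π²(j² − l²)²); higher powers the same way via product-to-sum and parts. d²/dx² sin(jπx/L) = −(jπ/L)²·sin(jπx/L); on 0 ≤ x ≤ L, ∫sin²(jπx/L) dx = L/2 and ∫sin(jπx/L)·sin(lπx/L) dx = 0 for j ≠ l, so only diagonal terms survive in ∫|ψ|² and ∫ψ·ψ″; ∫ψ·ψ′ dx = [ψ²/2] between the walls = 0.
Normalization: ∫|ψ|² dx = 5.3634.
⟨x⟩ = 0.63000, ⟨x²⟩ = 0.52698 ⇒ Δx = 0.36067.
⟨p⟩ = 0.0000, ⟨p²⟩ = 21.738 ⇒ Δp = 4.6624.
Δx·Δp = 1.6816.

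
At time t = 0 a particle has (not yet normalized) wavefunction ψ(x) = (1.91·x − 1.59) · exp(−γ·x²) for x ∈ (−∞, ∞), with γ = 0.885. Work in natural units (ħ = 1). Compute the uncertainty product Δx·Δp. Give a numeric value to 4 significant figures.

0.5464

Δx = √(⟨x²⟩−⟨x⟩²), Δp = √(⟨p²⟩−⟨p⟩²).
Expand each integrand as polynomial × e^(−2γx²) and use ∫x^(2j)·e^(−2γx²) dx = (2j−1)!!/(4γ)^j · √(π/(2γ)), odd powers → 0; here √(π/(2γ)) = 1.3323. Differentiate with the product rule, d/dx e^(−γx²) = −2γx·e^(−γx²).
Normalization: ∫|ψ|² dx = 4.7410.
⟨x⟩ = -0.48214, ⟨x²⟩ = 0.44609 ⇒ Δx = 0.46221.
⟨p⟩ = 0.0000, ⟨p²⟩ = 1.3976 ⇒ Δp = 1.1822.
Δx·Δp = 0.54642.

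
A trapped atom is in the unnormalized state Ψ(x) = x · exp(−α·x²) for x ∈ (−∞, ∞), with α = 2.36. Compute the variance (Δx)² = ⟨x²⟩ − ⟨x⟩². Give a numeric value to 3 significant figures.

Compute ⟨x⟩ and ⟨x²⟩ separately, then (Δx)² = ⟨x²⟩ − ⟨x⟩².
Expand each integrand as polynomial × e^(−2αx²) and use ∫x^(2j)·e^(−2αx²) dx = (2j−1)!!/(4α)^j · √(π/(2α)), odd powers → 0; here √(π/(2α)) = 0.81584.
Normalization: ∫|Ψ|² dx = 0.086424.
⟨x⟩ = 0.0000 and ⟨x²⟩ = 0.31780.
(Δx)² = 0.31780 − (0.0000)² = 0.31780.

0.318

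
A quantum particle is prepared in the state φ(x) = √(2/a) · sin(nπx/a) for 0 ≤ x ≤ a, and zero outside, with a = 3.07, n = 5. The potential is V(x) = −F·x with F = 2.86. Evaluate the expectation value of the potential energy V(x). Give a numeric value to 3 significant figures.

⟨V⟩ = ∫ V(x)·|φ|² dx.
With sin²θ = (1 − cos2θ)/2 on 0 ≤ x ≤ a: ∫sin²(nπx/a) dx = a/2, ∫x·sin²(nπx/a) dx = a²/4, ∫x²·sin²(nπx/a) dx = a³·(1/6 − 1/(4n²π²)); higher powers xᵏ the same way, integrating xᵏ·cos(2nπx/a) by parts.
⟨V⟩ = -4.3901.

-4.39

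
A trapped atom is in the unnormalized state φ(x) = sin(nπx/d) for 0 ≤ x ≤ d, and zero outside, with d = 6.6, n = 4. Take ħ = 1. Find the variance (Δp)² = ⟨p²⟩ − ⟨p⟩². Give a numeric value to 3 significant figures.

3.63

Compute ⟨p⟩ and ⟨p²⟩ separately; (Δp)² = ⟨p²⟩ − ⟨p⟩².
d/dx sin(nπx/d) = (nπ/d)·cos(nπx/d) and d²/dx² sin(nπx/d) = −(nπ/d)²·sin(nπx/d); on 0 ≤ x ≤ d, ∫sin²(nπx/d) dx = d/2 and ∫sin(nπx/d)·cos(nπx/d) dx = 0.
Normalization: ∫|φ|² dx = 3.3000.
⟨p⟩ = 0.0000 and ⟨p²⟩ = 3.6252.
(Δp)² = 3.6252 − (0.0000)² = 3.6252.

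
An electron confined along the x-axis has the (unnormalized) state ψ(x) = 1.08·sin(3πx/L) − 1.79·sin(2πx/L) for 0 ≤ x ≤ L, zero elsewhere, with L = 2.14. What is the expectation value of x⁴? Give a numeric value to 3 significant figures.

6.41

⟨x⁴⟩ = ∫ x⁴·|ψ|² dx / ∫|ψ|² dx (integrals over the domain).
On 0 ≤ x ≤ L (j ≠ l): ∫sin²(jπx/L) dx = L/2, ∫sin(jπx/L)·sin(lπx/L) dx = 0; diagonal moments ∫x·sin²(jπx/L) dx = L²/4, ∫x²·sin²(jπx/L) dx = L³·(1/6 − 1/(4j²π²)); cross terms ∫x·sin(jπx/L)·sin(lπx/L) dx = 0 for j + l even and −4jlL²/(π²(j² − l²)²) for j + l odd, ∫x²·sin(jπx/L)·sin(lπx/L) dx = (−1)^(j+l)·4jlL³/(π²(j² − l²)²); higher powers the same way via product-to-sum and parts.
State is unnormalized: ∫|ψ|² dx = 4.6764, and ∫ψ*·x⁴·ψ dx = 29.988, so ⟨x⁴⟩ = 29.988 / 4.6764.
⟨x⁴⟩ = 6.4127.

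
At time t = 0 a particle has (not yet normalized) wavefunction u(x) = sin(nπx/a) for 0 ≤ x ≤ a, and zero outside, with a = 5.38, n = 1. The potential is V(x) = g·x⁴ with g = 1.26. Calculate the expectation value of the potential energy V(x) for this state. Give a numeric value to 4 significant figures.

120.4

⟨V⟩ = ∫ V(x)·|u|² dx / ∫|u|² dx.
With sin²θ = (1 − cos2θ)/2 on 0 ≤ x ≤ a: ∫sin²(nπx/a) dx = a/2, ∫x·sin²(nπx/a) dx = a²/4, ∫x²·sin²(nπx/a) dx = a³·(1/6 − 1/(4n²π²)); higher powers xᵏ the same way, integrating xᵏ·cos(2nπx/a) by parts.
State is unnormalized: ∫|u|² dx = 2.6900, and ∫u*·V(x)·u dx = 323.93, so ⟨V⟩ = 323.93 / 2.6900.
⟨V⟩ = 120.42.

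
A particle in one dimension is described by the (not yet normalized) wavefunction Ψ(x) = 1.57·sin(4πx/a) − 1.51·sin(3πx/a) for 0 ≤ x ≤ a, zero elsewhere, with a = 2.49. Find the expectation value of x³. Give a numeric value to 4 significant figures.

6.453

⟨x³⟩ = ∫ x³·|Ψ|² dx / ∫|Ψ|² dx (integrals over the domain).
On 0 ≤ x ≤ a (j ≠ l): ∫sin²(jπx/a) dx = a/2, ∫sin(jπx/a)·sin(lπx/a) dx = 0; diagonal moments ∫x·sin²(jπx/a) dx = a²/4, ∫x²·sin²(jπx/a) dx = a³·(1/6 − 1/(4j²π²)); cross terms ∫x·sin(jπx/a)·sin(lπx/a) dx = 0 for j + l even and −4jla²/(π²(j² − l²)²) for j + l odd, ∫x²·sin(jπx/a)·sin(lπx/a) dx = (−1)^(j+l)·4jla³/(π²(j² − l²)²); higher powers the same way via product-to-sum and parts.
State is unnormalized: ∫|Ψ|² dx = 5.9075, and ∫Ψ*·x³·Ψ dx = 38.119, so ⟨x³⟩ = 38.119 / 5.9075.
⟨x³⟩ = 6.4526.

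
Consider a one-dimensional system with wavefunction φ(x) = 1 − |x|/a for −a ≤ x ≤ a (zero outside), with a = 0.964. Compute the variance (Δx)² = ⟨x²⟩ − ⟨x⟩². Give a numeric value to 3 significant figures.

Compute ⟨x⟩ and ⟨x²⟩ separately, then (Δx)² = ⟨x²⟩ − ⟨x⟩².
φ is even, so ∫ over [−a, a] = 2∫₀ᵃ with φ = 1 − x/a there: ∫₀ᵃ (1 − x/a)² dx = a/3, ∫₀ᵃ x²(1 − x/a)² dx = a³/30, ∫₀ᵃ x⁴(1 − x/a)² dx = a⁵/105.
Normalization: ∫|φ|² dx = 0.64267.
⟨x⟩ = 0.0000 and ⟨x²⟩ = 0.092930.
(Δx)² = 0.092930 − (0.0000)² = 0.092930.

0.0929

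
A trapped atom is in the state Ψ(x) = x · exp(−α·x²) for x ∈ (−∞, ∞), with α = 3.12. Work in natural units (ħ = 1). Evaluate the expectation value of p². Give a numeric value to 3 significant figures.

p² Ψ = −ħ² d²Ψ/dx²; ⟨p²⟩ = −ħ² ∫ Ψ*·Ψ'' dx / ∫|Ψ|² dx.
Expand each integrand as polynomial × e^(−2αx²) and use ∫x^(2j)·e^(−2αx²) dx = (2j−1)!!/(4α)^j · √(π/(2α)), odd powers → 0; here √(π/(2α)) = 0.70955. Differentiate with the product rule, d/dx e^(−αx²) = −2αx·e^(−αx²).
State is unnormalized: ∫|Ψ|² dx = 0.056855, and ∫Ψ*·(−ħ² Ψ'') dx = 0.53216, so ⟨p²⟩ = 0.53216 / 0.056855.
⟨p²⟩ = 9.3600.

9.36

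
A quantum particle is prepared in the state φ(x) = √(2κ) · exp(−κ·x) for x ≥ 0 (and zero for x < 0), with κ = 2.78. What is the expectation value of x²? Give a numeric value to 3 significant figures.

0.0647

⟨x²⟩ = ∫ x²·|φ|² dx (integrals over the domain).
Every integrand reduces to terms xʲ·e^(−2κx) on [0, ∞); use ∫₀^∞ xʲ·e^(−2κx) dx = j!/(2κ)^(j+1).
⟨x²⟩ = 0.064696.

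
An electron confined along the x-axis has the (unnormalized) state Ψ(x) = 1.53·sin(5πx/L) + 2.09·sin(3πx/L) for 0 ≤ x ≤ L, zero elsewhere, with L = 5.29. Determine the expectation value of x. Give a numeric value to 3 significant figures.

2.65

⟨x⟩ = ∫ x·|Ψ|² dx / ∫|Ψ|² dx (integrals over the domain).
On 0 ≤ x ≤ L (j ≠ l): ∫sin²(jπx/L) dx = L/2, ∫sin(jπx/L)·sin(lπx/L) dx = 0; diagonal moments ∫x·sin²(jπx/L) dx = L²/4, ∫x²·sin²(jπx/L) dx = L³·(1/6 − 1/(4j²π²)); cross terms ∫x·sin(jπx/L)·sin(lπx/L) dx = 0 for j + l even and −4jlL²/(π²(j² − l²)²) for j + l odd, ∫x²·sin(jπx/L)·sin(lπx/L) dx = (−1)^(j+l)·4jlL³/(π²(j² − l²)²); higher powers the same way via product-to-sum and parts.
State is unnormalized: ∫|Ψ|² dx = 17.745, and ∫Ψ*·x·Ψ dx = 46.936, so ⟨x⟩ = 46.936 / 17.745.
⟨x⟩ = 2.6450.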